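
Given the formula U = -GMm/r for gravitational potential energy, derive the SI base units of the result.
Units of each symbol in U = -GMm/r:
  G (gravitational constant): m³/(kg·s²)
  M (mass): kg
  m (mass): kg
  r (distance): m  → in the denominator, contributes 1/m
  The minus sign does not affect the units.

Multiplying the contributions: [m³/(kg·s²)] · [kg] · [kg] · [1/m]
Adding exponents of each base unit: kg: 1, m: 2, s: -2
SI base units of gravitational potential energy: kg·m²/s²

Answer: kg·m²/s²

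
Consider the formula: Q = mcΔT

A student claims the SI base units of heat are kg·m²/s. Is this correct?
Units of each symbol in Q = mcΔT:
  m (mass): kg
  c (specific heat capacity, in J/(kg·K)): m²/(s²·K)
  ΔT (temperature change): K

Multiplying the contributions: [kg] · [m²/(s²·K)] · [K]
Adding exponents of each base unit: kg: 1, m: 2, s: -2
SI base units of heat: kg·m²/s²

The claimed units kg·m²/s (exponents kg: 1, m: 2, s: -1) do not match the derived units kg·m²/s² (exponents kg: 1, m: 2, s: -2), so the claim is incorrect.

Answer: No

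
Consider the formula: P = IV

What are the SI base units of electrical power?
Units of each symbol in P = IV:
  I (current): A
  V (voltage, in volts): kg·m²/(s³·A)

Multiplying the contributions: [A] · [kg·m²/(s³·A)]
Adding exponents of each base unit: kg: 1, m: 2, s: -3
SI base units of electrical power: kg·m²/s³

Answer: kg·m²/s³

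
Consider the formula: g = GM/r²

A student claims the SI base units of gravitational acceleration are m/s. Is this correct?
Units of each symbol in g = GM/r²:
  G (gravitational constant): m³/(kg·s²)
  M (mass): kg
  r (distance): m  → to the power 2 in the denominator, contributes 1/m²

Multiplying the contributions: [m³/(kg·s²)] · [kg] · [1/m²]
Adding exponents of each base unit: m: 1, s: -2
SI base units of gravitational acceleration: m/s²

The claimed units m/s (exponents m: 1, s: -1) do not match the derived units m/s² (exponents m: 1, s: -2), so the claim is incorrect.

Answer: No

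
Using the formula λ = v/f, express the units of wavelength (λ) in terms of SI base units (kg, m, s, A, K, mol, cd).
Units of each symbol in λ = v/f:
  v (wave speed): m/s
  f (frequency): 1/s  → in the denominator, contributes s

Multiplying the contributions: [m/s] · [s]
Adding exponents of each base unit: m: 1
SI base units of wavelength: m

Answer: m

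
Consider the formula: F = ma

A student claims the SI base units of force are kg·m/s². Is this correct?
Units of each symbol in F = ma:
  m (mass): kg
  a (acceleration): m/s²

Multiplying the contributions: [kg] · [m/s²]
Adding exponents of each base unit: kg: 1, m: 1, s: -2
SI base units of force: kg·m/s²

The claimed units kg·m/s² match the derived units, so the claim is correct.

Answer: Yes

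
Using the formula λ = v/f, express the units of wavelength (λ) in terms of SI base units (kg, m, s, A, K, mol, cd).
Units of each symbol in λ = v/f:
  v (wave speed): m/s
  f (frequency): 1/s  → in the denominator, contributes s

Multiplying the contributions: [m/s] · [s]
Adding exponents of each base unit: m: 1
SI base units of wavelength: m

Answer: m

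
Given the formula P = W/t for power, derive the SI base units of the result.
Units of each symbol in P = W/t:
  W (work): kg·m²/s²
  t (time): s  → in the denominator, contributes 1/s

Multiplying the contributions: [kg·m²/s²] · [1/s]
Adding exponents of each base unit: kg: 1, m: 2, s: -3
SI base units of power: kg·m²/s³

Answer: kg·m²/s³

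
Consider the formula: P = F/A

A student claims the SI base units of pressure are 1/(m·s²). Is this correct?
Units of each symbol in P = F/A:
  F (force): kg·m/s²
  A (area): m²  → in the denominator, contributes 1/m²

Multiplying the contributions: [kg·m/s²] · [1/m²]
Adding exponents of each base unit: kg: 1, m: -1, s: -2
SI base units of pressure: kg/(m·s²)

The claimed units 1/(m·s²) (exponents m: -1, s: -2) do not match the derived units kg/(m·s²) (exponents kg: 1, m: -1, s: -2), so the claim is incorrect.

Answer: No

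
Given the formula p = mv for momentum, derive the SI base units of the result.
Units of each symbol in p = mv:
  m (mass): kg
  v (velocity): m/s

Multiplying the contributions: [kg] · [m/s]
Adding exponents of each base unit: kg: 1, m: 1, s: -1
SI base units of momentum: kg·m/s

Answer: kg·m/s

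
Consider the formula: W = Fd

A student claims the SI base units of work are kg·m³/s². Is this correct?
Units of each symbol in W = Fd:
  F (force): kg·m/s²
  d (displacement): m

Multiplying the contributions: [kg·m/s²] · [m]
Adding exponents of each base unit: kg: 1, m: 2, s: -2
SI base units of work: kg·m²/s²

The claimed units kg·m³/s² (exponents kg: 1, m: 3, s: -2) do not match the derived units kg·m²/s² (exponents kg: 1, m: 2, s: -2), so the claim is incorrect.

Answer: No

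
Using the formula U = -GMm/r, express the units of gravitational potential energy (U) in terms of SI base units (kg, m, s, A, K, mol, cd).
Units of each symbol in U = -GMm/r:
  G (gravitational constant): m³/(kg·s²)
  M (mass): kg
  m (mass): kg
  r (distance): m  → in the denominator, contributes 1/m
  The minus sign does not affect the units.

Multiplying the contributions: [m³/(kg·s²)] · [kg] · [kg] · [1/m]
Adding exponents of each base unit: kg: 1, m: 2, s: -2
SI base units of gravitational potential energy: kg·m²/s²

Answer: kg·m²/s²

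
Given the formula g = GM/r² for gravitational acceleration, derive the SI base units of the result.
Units of each symbol in g = GM/r²:
  G (gravitational constant): m³/(kg·s²)
  M (mass): kg
  r (distance): m  → to the power 2 in the denominator, contributes 1/m²

Multiplying the contributions: [m³/(kg·s²)] · [kg] · [1/m²]
Adding exponents of each base unit: m: 1, s: -2
SI base units of gravitational acceleration: m/s²

Answer: m/s²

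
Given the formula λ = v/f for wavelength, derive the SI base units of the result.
Units of each symbol in λ = v/f:
  v (wave speed): m/s
  f (frequency): 1/s  → in the denominator, contributes s

Multiplying the contributions: [m/s] · [s]
Adding exponents of each base unit: m: 1
SI base units of wavelength: m

Answer: m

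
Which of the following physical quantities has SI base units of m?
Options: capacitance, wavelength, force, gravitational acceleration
Checking the SI base units of each option:
  capacitance (C = Q/V): s⁴·A²/(kg·m²)  ✗
  wavelength (λ = v/f): m  ✓ matches
  force (F = ma): kg·m/s²  ✗
  gravitational acceleration (g = GM/r²): m/s²  ✗

Only wavelength has units m.

Answer: wavelength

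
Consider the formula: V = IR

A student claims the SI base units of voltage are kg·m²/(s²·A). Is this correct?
Units of each symbol in V = IR:
  I (current): A
  R (resistance, in ohms): kg·m²/(s³·A²)

Multiplying the contributions: [A] · [kg·m²/(s³·A²)]
Adding exponents of each base unit: kg: 1, m: 2, s: -3, A: -1
SI base units of voltage: kg·m²/(s³·A)

The claimed units kg·m²/(s²·A) (exponents kg: 1, m: 2, s: -2, A: -1) do not match the derived units kg·m²/(s³·A) (exponents kg: 1, m: 2, s: -3, A: -1), so the claim is incorrect.

Answer: No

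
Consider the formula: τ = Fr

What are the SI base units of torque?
Units of each symbol in τ = Fr:
  F (force): kg·m/s²
  r (lever arm): m

Multiplying the contributions: [kg·m/s²] · [m]
Adding exponents of each base unit: kg: 1, m: 2, s: -2
SI base units of torque: kg·m²/s²

Answer: kg·m²/s²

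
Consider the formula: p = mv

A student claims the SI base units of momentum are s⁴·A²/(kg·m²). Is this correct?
Units of each symbol in p = mv:
  m (mass): kg
  v (velocity): m/s

Multiplying the contributions: [kg] · [m/s]
Adding exponents of each base unit: kg: 1, m: 1, s: -1
SI base units of momentum: kg·m/s

The claimed units s⁴·A²/(kg·m²) (exponents kg: -1, m: -2, s: 4, A: 2) do not match the derived units kg·m/s (exponents kg: 1, m: 1, s: -1), so the claim is incorrect.

Answer: No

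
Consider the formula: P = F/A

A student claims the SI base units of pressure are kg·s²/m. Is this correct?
Units of each symbol in P = F/A:
  F (force): kg·m/s²
  A (area): m²  → in the denominator, contributes 1/m²

Multiplying the contributions: [kg·m/s²] · [1/m²]
Adding exponents of each base unit: kg: 1, m: -1, s: -2
SI base units of pressure: kg/(m·s²)

The claimed units kg·s²/m (exponents kg: 1, m: -1, s: 2) do not match the derived units kg/(m·s²) (exponents kg: 1, m: -1, s: -2), so the claim is incorrect.

Answer: No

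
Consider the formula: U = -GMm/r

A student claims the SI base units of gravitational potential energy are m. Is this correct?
Units of each symbol in U = -GMm/r:
  G (gravitational constant): m³/(kg·s²)
  M (mass): kg
  m (mass): kg
  r (distance): m  → in the denominator, contributes 1/m
  The minus sign does not affect the units.

Multiplying the contributions: [m³/(kg·s²)] · [kg] · [kg] · [1/m]
Adding exponents of each base unit: kg: 1, m: 2, s: -2
SI base units of gravitational potential energy: kg·m²/s²

The claimed units m (exponents m: 1) do not match the derived units kg·m²/s² (exponents kg: 1, m: 2, s: -2), so the claim is incorrect.

Answer: No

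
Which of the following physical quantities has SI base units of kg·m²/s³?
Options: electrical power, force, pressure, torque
Checking the SI base units of each option:
  electrical power (P = IV): kg·m²/s³  ✓ matches
  force (F = ma): kg·m/s²  ✗
  pressure (P = F/A): kg/(m·s²)  ✗
  torque (τ = Fr): kg·m²/s²  ✗

Only electrical power has units kg·m²/s³.

Answer: electrical power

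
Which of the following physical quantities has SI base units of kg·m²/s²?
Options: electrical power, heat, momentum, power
Checking the SI base units of each option:
  electrical power (P = IV): kg·m²/s³  ✗
  heat (Q = mcΔT): kg·m²/s²  ✓ matches
  momentum (p = mv): kg·m/s  ✗
  power (P = W/t): kg·m²/s³  ✗

Only heat has units kg·m²/s².

Answer: heat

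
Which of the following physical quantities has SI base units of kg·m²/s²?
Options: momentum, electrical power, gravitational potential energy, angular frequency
Checking the SI base units of each option:
  momentum (p = mv): kg·m/s  ✗
  electrical power (P = IV): kg·m²/s³  ✗
  gravitational potential energy (U = -GMm/r): kg·m²/s²  ✓ matches
  angular frequency (ω = 2πf): 1/s  ✗

Only gravitational potential energy has units kg·m²/s².

Answer: gravitational potential energy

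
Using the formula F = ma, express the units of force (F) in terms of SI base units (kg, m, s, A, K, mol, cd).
Units of each symbol in F = ma:
  m (mass): kg
  a (acceleration): m/s²

Multiplying the contributions: [kg] · [m/s²]
Adding exponents of each base unit: kg: 1, m: 1, s: -2
SI base units of force: kg·m/s²

Answer: kg·m/s²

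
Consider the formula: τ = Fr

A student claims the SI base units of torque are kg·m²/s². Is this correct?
Units of each symbol in τ = Fr:
  F (force): kg·m/s²
  r (lever arm): m

Multiplying the contributions: [kg·m/s²] · [m]
Adding exponents of each base unit: kg: 1, m: 2, s: -2
SI base units of torque: kg·m²/s²

The claimed units kg·m²/s² match the derived units, so the claim is correct.

Answer: Yes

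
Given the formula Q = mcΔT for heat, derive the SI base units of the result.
Units of each symbol in Q = mcΔT:
  m (mass): kg
  c (specific heat capacity, in J/(kg·K)): m²/(s²·K)
  ΔT (temperature change): K

Multiplying the contributions: [kg] · [m²/(s²·K)] · [K]
Adding exponents of each base unit: kg: 1, m: 2, s: -2
SI base units of heat: kg·m²/s²

Answer: kg·m²/s²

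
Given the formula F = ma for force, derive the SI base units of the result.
Units of each symbol in F = ma:
  m (mass): kg
  a (acceleration): m/s²

Multiplying the contributions: [kg] · [m/s²]
Adding exponents of each base unit: kg: 1, m: 1, s: -2
SI base units of force: kg·m/s²

Answer: kg·m/s²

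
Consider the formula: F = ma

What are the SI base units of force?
Units of each symbol in F = ma:
  m (mass): kg
  a (acceleration): m/s²

Multiplying the contributions: [kg] · [m/s²]
Adding exponents of each base unit: kg: 1, m: 1, s: -2
SI base units of force: kg·m/s²

Answer: kg·m/s²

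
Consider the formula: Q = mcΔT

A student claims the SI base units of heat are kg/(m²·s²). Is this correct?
Units of each symbol in Q = mcΔT:
  m (mass): kg
  c (specific heat capacity, in J/(kg·K)): m²/(s²·K)
  ΔT (temperature change): K

Multiplying the contributions: [kg] · [m²/(s²·K)] · [K]
Adding exponents of each base unit: kg: 1, m: 2, s: -2
SI base units of heat: kg·m²/s²

The claimed units kg/(m²·s²) (exponents kg: 1, m: -2, s: -2) do not match the derived units kg·m²/s² (exponents kg: 1, m: 2, s: -2), so the claim is incorrect.

Answer: No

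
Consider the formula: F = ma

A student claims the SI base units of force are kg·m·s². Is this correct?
Units of each symbol in F = ma:
  m (mass): kg
  a (acceleration): m/s²

Multiplying the contributions: [kg] · [m/s²]
Adding exponents of each base unit: kg: 1, m: 1, s: -2
SI base units of force: kg·m/s²

The claimed units kg·m·s² (exponents kg: 1, m: 1, s: 2) do not match the derived units kg·m/s² (exponents kg: 1, m: 1, s: -2), so the claim is incorrect.

Answer: No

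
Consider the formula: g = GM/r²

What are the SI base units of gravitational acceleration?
Units of each symbol in g = GM/r²:
  G (gravitational constant): m³/(kg·s²)
  M (mass): kg
  r (distance): m  → to the power 2 in the denominator, contributes 1/m²

Multiplying the contributions: [m³/(kg·s²)] · [kg] · [1/m²]
Adding exponents of each base unit: m: 1, s: -2
SI base units of gravitational acceleration: m/s²

Answer: m/s²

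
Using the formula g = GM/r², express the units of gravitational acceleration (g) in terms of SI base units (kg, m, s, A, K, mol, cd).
Units of each symbol in g = GM/r²:
  G (gravitational constant): m³/(kg·s²)
  M (mass): kg
  r (distance): m  → to the power 2 in the denominator, contributes 1/m²

Multiplying the contributions: [m³/(kg·s²)] · [kg] · [1/m²]
Adding exponents of each base unit: m: 1, s: -2
SI base units of gravitational acceleration: m/s²

Answer: m/s²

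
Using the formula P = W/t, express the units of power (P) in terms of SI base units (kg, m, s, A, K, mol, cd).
Units of each symbol in P = W/t:
  W (work): kg·m²/s²
  t (time): s  → in the denominator, contributes 1/s

Multiplying the contributions: [kg·m²/s²] · [1/s]
Adding exponents of each base unit: kg: 1, m: 2, s: -3
SI base units of power: kg·m²/s³

Answer: kg·m²/s³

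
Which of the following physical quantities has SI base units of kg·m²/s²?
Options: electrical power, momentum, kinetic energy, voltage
Checking the SI base units of each option:
  electrical power (P = IV): kg·m²/s³  ✗
  momentum (p = mv): kg·m/s  ✗
  kinetic energy (E = ½mv²): kg·m²/s²  ✓ matches
  voltage (V = IR): kg·m²/(s³·A)  ✗

Only kinetic energy has units kg·m²/s².

Answer: kinetic energy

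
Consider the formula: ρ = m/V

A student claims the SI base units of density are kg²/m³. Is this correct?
Units of each symbol in ρ = m/V:
  m (mass): kg
  V (volume): m³  → in the denominator, contributes 1/m³

Multiplying the contributions: [kg] · [1/m³]
Adding exponents of each base unit: kg: 1, m: -3
SI base units of density: kg/m³

The claimed units kg²/m³ (exponents kg: 2, m: -3) do not match the derived units kg/m³ (exponents kg: 1, m: -3), so the claim is incorrect.

Answer: No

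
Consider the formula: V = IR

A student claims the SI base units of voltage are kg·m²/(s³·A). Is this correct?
Units of each symbol in V = IR:
  I (current): A
  R (resistance, in ohms): kg·m²/(s³·A²)

Multiplying the contributions: [A] · [kg·m²/(s³·A²)]
Adding exponents of each base unit: kg: 1, m: 2, s: -3, A: -1
SI base units of voltage: kg·m²/(s³·A)

The claimed units kg·m²/(s³·A) match the derived units, so the claim is correct.

Answer: Yes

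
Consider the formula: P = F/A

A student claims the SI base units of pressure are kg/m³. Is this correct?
Units of each symbol in P = F/A:
  F (force): kg·m/s²
  A (area): m²  → in the denominator, contributes 1/m²

Multiplying the contributions: [kg·m/s²] · [1/m²]
Adding exponents of each base unit: kg: 1, m: -1, s: -2
SI base units of pressure: kg/(m·s²)

The claimed units kg/m³ (exponents kg: 1, m: -3) do not match the derived units kg/(m·s²) (exponents kg: 1, m: -1, s: -2), so the claim is incorrect.

Answer: No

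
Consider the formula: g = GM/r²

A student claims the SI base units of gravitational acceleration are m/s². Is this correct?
Units of each symbol in g = GM/r²:
  G (gravitational constant): m³/(kg·s²)
  M (mass): kg
  r (distance): m  → to the power 2 in the denominator, contributes 1/m²

Multiplying the contributions: [m³/(kg·s²)] · [kg] · [1/m²]
Adding exponents of each base unit: m: 1, s: -2
SI base units of gravitational acceleration: m/s²

The claimed units m/s² match the derived units, so the claim is correct.

Answer: Yes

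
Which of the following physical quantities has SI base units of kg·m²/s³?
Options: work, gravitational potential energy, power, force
Checking the SI base units of each option:
  work (W = Fd): kg·m²/s²  ✗
  gravitational potential energy (U = -GMm/r): kg·m²/s²  ✗
  power (P = W/t): kg·m²/s³  ✓ matches
  force (F = ma): kg·m/s²  ✗

Only power has units kg·m²/s³.

Answer: power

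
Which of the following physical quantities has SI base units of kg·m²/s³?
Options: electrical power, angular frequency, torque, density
Checking the SI base units of each option:
  electrical power (P = IV): kg·m²/s³  ✓ matches
  angular frequency (ω = 2πf): 1/s  ✗
  torque (τ = Fr): kg·m²/s²  ✗
  density (ρ = m/V): kg/m³  ✗

Only electrical power has units kg·m²/s³.

Answer: electrical power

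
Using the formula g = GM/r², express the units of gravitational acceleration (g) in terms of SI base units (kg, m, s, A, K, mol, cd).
Units of each symbol in g = GM/r²:
  G (gravitational constant): m³/(kg·s²)
  M (mass): kg
  r (distance): m  → to the power 2 in the denominator, contributes 1/m²

Multiplying the contributions: [m³/(kg·s²)] · [kg] · [1/m²]
Adding exponents of each base unit: m: 1, s: -2
SI base units of gravitational acceleration: m/s²

Answer: m/s²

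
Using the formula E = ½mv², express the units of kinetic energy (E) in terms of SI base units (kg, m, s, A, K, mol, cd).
Units of each symbol in E = ½mv²:
  m (mass): kg
  v (speed): m/s  → to the power 2, contributes m²/s²
  The factor ½ is dimensionless.

Multiplying the contributions: [kg] · [m²/s²]
Adding exponents of each base unit: kg: 1, m: 2, s: -2
SI base units of kinetic energy: kg·m²/s²

Answer: kg·m²/s²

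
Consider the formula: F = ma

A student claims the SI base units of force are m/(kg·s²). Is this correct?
Units of each symbol in F = ma:
  m (mass): kg
  a (acceleration): m/s²

Multiplying the contributions: [kg] · [m/s²]
Adding exponents of each base unit: kg: 1, m: 1, s: -2
SI base units of force: kg·m/s²

The claimed units m/(kg·s²) (exponents kg: -1, m: 1, s: -2) do not match the derived units kg·m/s² (exponents kg: 1, m: 1, s: -2), so the claim is incorrect.

Answer: No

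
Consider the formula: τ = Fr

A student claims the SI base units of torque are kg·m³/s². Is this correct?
Units of each symbol in τ = Fr:
  F (force): kg·m/s²
  r (lever arm): m

Multiplying the contributions: [kg·m/s²] · [m]
Adding exponents of each base unit: kg: 1, m: 2, s: -2
SI base units of torque: kg·m²/s²

The claimed units kg·m³/s² (exponents kg: 1, m: 3, s: -2) do not match the derived units kg·m²/s² (exponents kg: 1, m: 2, s: -2), so the claim is incorrect.

Answer: No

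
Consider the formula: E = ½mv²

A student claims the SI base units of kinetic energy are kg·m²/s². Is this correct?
Units of each symbol in E = ½mv²:
  m (mass): kg
  v (speed): m/s  → to the power 2, contributes m²/s²
  The factor ½ is dimensionless.

Multiplying the contributions: [kg] · [m²/s²]
Adding exponents of each base unit: kg: 1, m: 2, s: -2
SI base units of kinetic energy: kg·m²/s²

The claimed units kg·m²/s² match the derived units, so the claim is correct.

Answer: Yes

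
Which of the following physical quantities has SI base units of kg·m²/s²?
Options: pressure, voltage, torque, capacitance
Checking the SI base units of each option:
  pressure (P = F/A): kg/(m·s²)  ✗
  voltage (V = IR): kg·m²/(s³·A)  ✗
  torque (τ = Fr): kg·m²/s²  ✓ matches
  capacitance (C = Q/V): s⁴·A²/(kg·m²)  ✗

Only torque has units kg·m²/s².

Answer: torque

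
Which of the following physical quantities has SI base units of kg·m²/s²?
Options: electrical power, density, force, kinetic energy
Checking the SI base units of each option:
  electrical power (P = IV): kg·m²/s³  ✗
  density (ρ = m/V): kg/m³  ✗
  force (F = ma): kg·m/s²  ✗
  kinetic energy (E = ½mv²): kg·m²/s²  ✓ matches

Only kinetic energy has units kg·m²/s².

Answer: kinetic energy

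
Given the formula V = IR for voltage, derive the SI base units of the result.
Units of each symbol in V = IR:
  I (current): A
  R (resistance, in ohms): kg·m²/(s³·A²)

Multiplying the contributions: [A] · [kg·m²/(s³·A²)]
Adding exponents of each base unit: kg: 1, m: 2, s: -3, A: -1
SI base units of voltage: kg·m²/(s³·A)

Answer: kg·m²/(s³·A)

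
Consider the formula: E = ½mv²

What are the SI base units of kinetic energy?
Units of each symbol in E = ½mv²:
  m (mass): kg
  v (speed): m/s  → to the power 2, contributes m²/s²
  The factor ½ is dimensionless.

Multiplying the contributions: [kg] · [m²/s²]
Adding exponents of each base unit: kg: 1, m: 2, s: -2
SI base units of kinetic energy: kg·m²/s²

Answer: kg·m²/s²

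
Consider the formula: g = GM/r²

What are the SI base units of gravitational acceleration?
Units of each symbol in g = GM/r²:
  G (gravitational constant): m³/(kg·s²)
  M (mass): kg
  r (distance): m  → to the power 2 in the denominator, contributes 1/m²

Multiplying the contributions: [m³/(kg·s²)] · [kg] · [1/m²]
Adding exponents of each base unit: m: 1, s: -2
SI base units of gravitational acceleration: m/s²

Answer: m/s²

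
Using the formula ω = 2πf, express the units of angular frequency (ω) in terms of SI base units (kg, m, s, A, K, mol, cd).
Units of each symbol in ω = 2πf:
  f (frequency): 1/s
  The factor 2π is dimensionless.

Multiplying the contributions: [1/s]
Adding exponents of each base unit: s: -1
SI base units of angular frequency: 1/s

Answer: 1/s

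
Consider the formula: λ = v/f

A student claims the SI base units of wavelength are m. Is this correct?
Units of each symbol in λ = v/f:
  v (wave speed): m/s
  f (frequency): 1/s  → in the denominator, contributes s

Multiplying the contributions: [m/s] · [s]
Adding exponents of each base unit: m: 1
SI base units of wavelength: m

The claimed units m match the derived units, so the claim is correct.

Answer: Yes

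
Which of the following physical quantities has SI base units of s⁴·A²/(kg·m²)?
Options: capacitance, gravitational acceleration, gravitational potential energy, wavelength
Checking the SI base units of each option:
  capacitance (C = Q/V): s⁴·A²/(kg·m²)  ✓ matches
  gravitational acceleration (g = GM/r²): m/s²  ✗
  gravitational potential energy (U = -GMm/r): kg·m²/s²  ✗
  wavelength (λ = v/f): m  ✗

Only capacitance has units s⁴·A²/(kg·m²).

Answer: capacitance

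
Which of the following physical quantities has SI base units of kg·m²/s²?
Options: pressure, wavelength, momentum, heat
Checking the SI base units of each option:
  pressure (P = F/A): kg/(m·s²)  ✗
  wavelength (λ = v/f): m  ✗
  momentum (p = mv): kg·m/s  ✗
  heat (Q = mcΔT): kg·m²/s²  ✓ matches

Only heat has units kg·m²/s².

Answer: heat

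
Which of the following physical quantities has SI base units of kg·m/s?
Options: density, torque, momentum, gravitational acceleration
Checking the SI base units of each option:
  density (ρ = m/V): kg/m³  ✗
  torque (τ = Fr): kg·m²/s²  ✗
  momentum (p = mv): kg·m/s  ✓ matches
  gravitational acceleration (g = GM/r²): m/s²  ✗

Only momentum has units kg·m/s.

Answer: momentum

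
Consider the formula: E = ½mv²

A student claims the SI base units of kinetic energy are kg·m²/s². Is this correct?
Units of each symbol in E = ½mv²:
  m (mass): kg
  v (speed): m/s  → to the power 2, contributes m²/s²
  The factor ½ is dimensionless.

Multiplying the contributions: [kg] · [m²/s²]
Adding exponents of each base unit: kg: 1, m: 2, s: -2
SI base units of kinetic energy: kg·m²/s²

The claimed units kg·m²/s² match the derived units, so the claim is correct.

Answer: Yes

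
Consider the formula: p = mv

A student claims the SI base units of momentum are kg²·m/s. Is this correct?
Units of each symbol in p = mv:
  m (mass): kg
  v (velocity): m/s

Multiplying the contributions: [kg] · [m/s]
Adding exponents of each base unit: kg: 1, m: 1, s: -1
SI base units of momentum: kg·m/s

The claimed units kg²·m/s (exponents kg: 2, m: 1, s: -1) do not match the derived units kg·m/s (exponents kg: 1, m: 1, s: -1), so the claim is incorrect.

Answer: No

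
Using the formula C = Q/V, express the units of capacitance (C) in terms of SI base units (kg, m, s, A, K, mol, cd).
Units of each symbol in C = Q/V:
  Q (charge, in coulombs): s·A
  V (voltage, in volts): kg·m²/(s³·A)  → in the denominator, contributes s³·A/(kg·m²)

Multiplying the contributions: [s·A] · [s³·A/(kg·m²)]
Adding exponents of each base unit: kg: -1, m: -2, s: 4, A: 2
SI base units of capacitance: s⁴·A²/(kg·m²)

Answer: s⁴·A²/(kg·m²)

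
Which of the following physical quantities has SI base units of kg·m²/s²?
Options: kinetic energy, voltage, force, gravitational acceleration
Checking the SI base units of each option:
  kinetic energy (E = ½mv²): kg·m²/s²  ✓ matches
  voltage (V = IR): kg·m²/(s³·A)  ✗
  force (F = ma): kg·m/s²  ✗
  gravitational acceleration (g = GM/r²): m/s²  ✗

Only kinetic energy has units kg·m²/s².

Answer: kinetic energy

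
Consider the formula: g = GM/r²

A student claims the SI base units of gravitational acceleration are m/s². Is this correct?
Units of each symbol in g = GM/r²:
  G (gravitational constant): m³/(kg·s²)
  M (mass): kg
  r (distance): m  → to the power 2 in the denominator, contributes 1/m²

Multiplying the contributions: [m³/(kg·s²)] · [kg] · [1/m²]
Adding exponents of each base unit: m: 1, s: -2
SI base units of gravitational acceleration: m/s²

The claimed units m/s² match the derived units, so the claim is correct.

Answer: Yes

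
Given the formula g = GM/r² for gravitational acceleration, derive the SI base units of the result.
Units of each symbol in g = GM/r²:
  G (gravitational constant): m³/(kg·s²)
  M (mass): kg
  r (distance): m  → to the power 2 in the denominator, contributes 1/m²

Multiplying the contributions: [m³/(kg·s²)] · [kg] · [1/m²]
Adding exponents of each base unit: m: 1, s: -2
SI base units of gravitational acceleration: m/s²

Answer: m/s²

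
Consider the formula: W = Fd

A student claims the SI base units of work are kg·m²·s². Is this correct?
Units of each symbol in W = Fd:
  F (force): kg·m/s²
  d (displacement): m

Multiplying the contributions: [kg·m/s²] · [m]
Adding exponents of each base unit: kg: 1, m: 2, s: -2
SI base units of work: kg·m²/s²

The claimed units kg·m²·s² (exponents kg: 1, m: 2, s: 2) do not match the derived units kg·m²/s² (exponents kg: 1, m: 2, s: -2), so the claim is incorrect.

Answer: No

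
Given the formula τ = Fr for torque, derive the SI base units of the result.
Units of each symbol in τ = Fr:
  F (force): kg·m/s²
  r (lever arm): m

Multiplying the contributions: [kg·m/s²] · [m]
Adding exponents of each base unit: kg: 1, m: 2, s: -2
SI base units of torque: kg·m²/s²

Answer: kg·m²/s²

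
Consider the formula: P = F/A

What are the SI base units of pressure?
Units of each symbol in P = F/A:
  F (force): kg·m/s²
  A (area): m²  → in the denominator, contributes 1/m²

Multiplying the contributions: [kg·m/s²] · [1/m²]
Adding exponents of each base unit: kg: 1, m: -1, s: -2
SI base units of pressure: kg/(m·s²)

Answer: kg/(m·s²)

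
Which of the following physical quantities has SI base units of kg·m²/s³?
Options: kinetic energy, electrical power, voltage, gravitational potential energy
Checking the SI base units of each option:
  kinetic energy (E = ½mv²): kg·m²/s²  ✗
  electrical power (P = IV): kg·m²/s³  ✓ matches
  voltage (V = IR): kg·m²/(s³·A)  ✗
  gravitational potential energy (U = -GMm/r): kg·m²/s²  ✗

Only electrical power has units kg·m²/s³.

Answer: electrical power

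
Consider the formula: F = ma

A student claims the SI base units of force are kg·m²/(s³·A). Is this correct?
Units of each symbol in F = ma:
  m (mass): kg
  a (acceleration): m/s²

Multiplying the contributions: [kg] · [m/s²]
Adding exponents of each base unit: kg: 1, m: 1, s: -2
SI base units of force: kg·m/s²

The claimed units kg·m²/(s³·A) (exponents kg: 1, m: 2, s: -3, A: -1) do not match the derived units kg·m/s² (exponents kg: 1, m: 1, s: -2), so the claim is incorrect.

Answer: No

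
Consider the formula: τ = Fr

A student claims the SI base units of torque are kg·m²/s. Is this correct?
Units of each symbol in τ = Fr:
  F (force): kg·m/s²
  r (lever arm): m

Multiplying the contributions: [kg·m/s²] · [m]
Adding exponents of each base unit: kg: 1, m: 2, s: -2
SI base units of torque: kg·m²/s²

The claimed units kg·m²/s (exponents kg: 1, m: 2, s: -1) do not match the derived units kg·m²/s² (exponents kg: 1, m: 2, s: -2), so the claim is incorrect.

Answer: No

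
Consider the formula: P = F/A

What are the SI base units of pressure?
Units of each symbol in P = F/A:
  F (force): kg·m/s²
  A (area): m²  → in the denominator, contributes 1/m²

Multiplying the contributions: [kg·m/s²] · [1/m²]
Adding exponents of each base unit: kg: 1, m: -1, s: -2
SI base units of pressure: kg/(m·s²)

Answer: kg/(m·s²)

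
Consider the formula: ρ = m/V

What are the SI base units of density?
Units of each symbol in ρ = m/V:
  m (mass): kg
  V (volume): m³  → in the denominator, contributes 1/m³

Multiplying the contributions: [kg] · [1/m³]
Adding exponents of each base unit: kg: 1, m: -3
SI base units of density: kg/m³

Answer: kg/m³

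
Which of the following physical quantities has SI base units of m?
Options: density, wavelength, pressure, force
Checking the SI base units of each option:
  density (ρ = m/V): kg/m³  ✗
  wavelength (λ = v/f): m  ✓ matches
  pressure (P = F/A): kg/(m·s²)  ✗
  force (F = ma): kg·m/s²  ✗

Only wavelength has units m.

Answer: wavelength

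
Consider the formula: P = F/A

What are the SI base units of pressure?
Units of each symbol in P = F/A:
  F (force): kg·m/s²
  A (area): m²  → in the denominator, contributes 1/m²

Multiplying the contributions: [kg·m/s²] · [1/m²]
Adding exponents of each base unit: kg: 1, m: -1, s: -2
SI base units of pressure: kg/(m·s²)

Answer: kg/(m·s²)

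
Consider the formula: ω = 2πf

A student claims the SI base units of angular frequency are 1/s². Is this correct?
Units of each symbol in ω = 2πf:
  f (frequency): 1/s
  The factor 2π is dimensionless.

Multiplying the contributions: [1/s]
Adding exponents of each base unit: s: -1
SI base units of angular frequency: 1/s

The claimed units 1/s² (exponents s: -2) do not match the derived units 1/s (exponents s: -1), so the claim is incorrect.

Answer: No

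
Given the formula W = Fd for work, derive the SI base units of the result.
Units of each symbol in W = Fd:
  F (force): kg·m/s²
  d (displacement): m

Multiplying the contributions: [kg·m/s²] · [m]
Adding exponents of each base unit: kg: 1, m: 2, s: -2
SI base units of work: kg·m²/s²

Answer: kg·m²/s²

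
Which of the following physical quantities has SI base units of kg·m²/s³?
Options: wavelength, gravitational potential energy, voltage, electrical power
Checking the SI base units of each option:
  wavelength (λ = v/f): m  ✗
  gravitational potential energy (U = -GMm/r): kg·m²/s²  ✗
  voltage (V = IR): kg·m²/(s³·A)  ✗
  electrical power (P = IV): kg·m²/s³  ✓ matches

Only electrical power has units kg·m²/s³.

Answer: electrical power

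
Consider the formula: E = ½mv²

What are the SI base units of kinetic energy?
Units of each symbol in E = ½mv²:
  m (mass): kg
  v (speed): m/s  → to the power 2, contributes m²/s²
  The factor ½ is dimensionless.

Multiplying the contributions: [kg] · [m²/s²]
Adding exponents of each base unit: kg: 1, m: 2, s: -2
SI base units of kinetic energy: kg·m²/s²

Answer: kg·m²/s²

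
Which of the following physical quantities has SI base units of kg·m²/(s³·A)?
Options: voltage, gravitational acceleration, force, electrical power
Checking the SI base units of each option:
  voltage (V = IR): kg·m²/(s³·A)  ✓ matches
  gravitational acceleration (g = GM/r²): m/s²  ✗
  force (F = ma): kg·m/s²  ✗
  electrical power (P = IV): kg·m²/s³  ✗

Only voltage has units kg·m²/(s³·A).

Answer: voltage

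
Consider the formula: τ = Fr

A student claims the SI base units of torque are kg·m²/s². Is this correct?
Units of each symbol in τ = Fr:
  F (force): kg·m/s²
  r (lever arm): m

Multiplying the contributions: [kg·m/s²] · [m]
Adding exponents of each base unit: kg: 1, m: 2, s: -2
SI base units of torque: kg·m²/s²

The claimed units kg·m²/s² match the derived units, so the claim is correct.

Answer: Yes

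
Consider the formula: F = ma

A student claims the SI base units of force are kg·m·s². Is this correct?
Units of each symbol in F = ma:
  m (mass): kg
  a (acceleration): m/s²

Multiplying the contributions: [kg] · [m/s²]
Adding exponents of each base unit: kg: 1, m: 1, s: -2
SI base units of force: kg·m/s²

The claimed units kg·m·s² (exponents kg: 1, m: 1, s: 2) do not match the derived units kg·m/s² (exponents kg: 1, m: 1, s: -2), so the claim is incorrect.

Answer: No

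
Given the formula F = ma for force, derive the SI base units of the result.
Units of each symbol in F = ma:
  m (mass): kg
  a (acceleration): m/s²

Multiplying the contributions: [kg] · [m/s²]
Adding exponents of each base unit: kg: 1, m: 1, s: -2
SI base units of force: kg·m/s²

Answer: kg·m/s²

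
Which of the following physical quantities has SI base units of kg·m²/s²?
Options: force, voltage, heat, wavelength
Checking the SI base units of each option:
  force (F = ma): kg·m/s²  ✗
  voltage (V = IR): kg·m²/(s³·A)  ✗
  heat (Q = mcΔT): kg·m²/s²  ✓ matches
  wavelength (λ = v/f): m  ✗

Only heat has units kg·m²/s².

Answer: heat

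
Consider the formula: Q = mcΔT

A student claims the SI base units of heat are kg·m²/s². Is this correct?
Units of each symbol in Q = mcΔT:
  m (mass): kg
  c (specific heat capacity, in J/(kg·K)): m²/(s²·K)
  ΔT (temperature change): K

Multiplying the contributions: [kg] · [m²/(s²·K)] · [K]
Adding exponents of each base unit: kg: 1, m: 2, s: -2
SI base units of heat: kg·m²/s²

The claimed units kg·m²/s² match the derived units, so the claim is correct.

Answer: Yes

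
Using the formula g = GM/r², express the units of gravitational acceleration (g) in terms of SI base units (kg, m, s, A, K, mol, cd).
Units of each symbol in g = GM/r²:
  G (gravitational constant): m³/(kg·s²)
  M (mass): kg
  r (distance): m  → to the power 2 in the denominator, contributes 1/m²

Multiplying the contributions: [m³/(kg·s²)] · [kg] · [1/m²]
Adding exponents of each base unit: m: 1, s: -2
SI base units of gravitational acceleration: m/s²

Answer: m/s²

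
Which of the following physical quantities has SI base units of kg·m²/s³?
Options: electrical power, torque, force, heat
Checking the SI base units of each option:
  electrical power (P = IV): kg·m²/s³  ✓ matches
  torque (τ = Fr): kg·m²/s²  ✗
  force (F = ma): kg·m/s²  ✗
  heat (Q = mcΔT): kg·m²/s²  ✗

Only electrical power has units kg·m²/s³.

Answer: electrical power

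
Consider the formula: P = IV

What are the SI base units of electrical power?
Units of each symbol in P = IV:
  I (current): A
  V (voltage, in volts): kg·m²/(s³·A)

Multiplying the contributions: [A] · [kg·m²/(s³·A)]
Adding exponents of each base unit: kg: 1, m: 2, s: -3
SI base units of electrical power: kg·m²/s³

Answer: kg·m²/s³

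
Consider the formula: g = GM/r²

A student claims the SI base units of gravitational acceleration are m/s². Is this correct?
Units of each symbol in g = GM/r²:
  G (gravitational constant): m³/(kg·s²)
  M (mass): kg
  r (distance): m  → to the power 2 in the denominator, contributes 1/m²

Multiplying the contributions: [m³/(kg·s²)] · [kg] · [1/m²]
Adding exponents of each base unit: m: 1, s: -2
SI base units of gravitational acceleration: m/s²

The claimed units m/s² match the derived units, so the claim is correct.

Answer: Yes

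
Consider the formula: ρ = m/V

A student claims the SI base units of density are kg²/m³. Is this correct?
Units of each symbol in ρ = m/V:
  m (mass): kg
  V (volume): m³  → in the denominator, contributes 1/m³

Multiplying the contributions: [kg] · [1/m³]
Adding exponents of each base unit: kg: 1, m: -3
SI base units of density: kg/m³

The claimed units kg²/m³ (exponents kg: 2, m: -3) do not match the derived units kg/m³ (exponents kg: 1, m: -3), so the claim is incorrect.

Answer: No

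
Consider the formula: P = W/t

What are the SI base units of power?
Units of each symbol in P = W/t:
  W (work): kg·m²/s²
  t (time): s  → in the denominator, contributes 1/s

Multiplying the contributions: [kg·m²/s²] · [1/s]
Adding exponents of each base unit: kg: 1, m: 2, s: -3
SI base units of power: kg·m²/s³

Answer: kg·m²/s³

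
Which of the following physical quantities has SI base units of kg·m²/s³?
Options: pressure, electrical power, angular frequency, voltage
Checking the SI base units of each option:
  pressure (P = F/A): kg/(m·s²)  ✗
  electrical power (P = IV): kg·m²/s³  ✓ matches
  angular frequency (ω = 2πf): 1/s  ✗
  voltage (V = IR): kg·m²/(s³·A)  ✗

Only electrical power has units kg·m²/s³.

Answer: electrical power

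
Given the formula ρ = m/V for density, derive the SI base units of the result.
Units of each symbol in ρ = m/V:
  m (mass): kg
  V (volume): m³  → in the denominator, contributes 1/m³

Multiplying the contributions: [kg] · [1/m³]
Adding exponents of each base unit: kg: 1, m: -3
SI base units of density: kg/m³

Answer: kg/m³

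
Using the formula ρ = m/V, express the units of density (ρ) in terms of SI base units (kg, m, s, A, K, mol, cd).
Units of each symbol in ρ = m/V:
  m (mass): kg
  V (volume): m³  → in the denominator, contributes 1/m³

Multiplying the contributions: [kg] · [1/m³]
Adding exponents of each base unit: kg: 1, m: -3
SI base units of density: kg/m³

Answer: kg/m³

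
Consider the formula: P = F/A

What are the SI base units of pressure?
Units of each symbol in P = F/A:
  F (force): kg·m/s²
  A (area): m²  → in the denominator, contributes 1/m²

Multiplying the contributions: [kg·m/s²] · [1/m²]
Adding exponents of each base unit: kg: 1, m: -1, s: -2
SI base units of pressure: kg/(m·s²)

Answer: kg/(m·s²)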